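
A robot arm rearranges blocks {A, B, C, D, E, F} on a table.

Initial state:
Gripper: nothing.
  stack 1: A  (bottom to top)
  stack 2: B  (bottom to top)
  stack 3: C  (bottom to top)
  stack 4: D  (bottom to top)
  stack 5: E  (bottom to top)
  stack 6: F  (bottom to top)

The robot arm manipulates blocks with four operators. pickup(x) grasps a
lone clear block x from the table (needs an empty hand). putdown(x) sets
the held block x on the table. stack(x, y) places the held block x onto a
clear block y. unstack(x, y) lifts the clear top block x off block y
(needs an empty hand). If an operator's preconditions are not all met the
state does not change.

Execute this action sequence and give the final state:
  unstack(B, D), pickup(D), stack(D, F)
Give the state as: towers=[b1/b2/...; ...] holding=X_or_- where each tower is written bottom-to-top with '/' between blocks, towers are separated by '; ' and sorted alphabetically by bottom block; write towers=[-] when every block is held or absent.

step 1 (unstack(B, D)) [no-op]: towers=[A; B; C; D; E; F] holding=-
step 2 (pickup(D)): towers=[A; B; C; E; F] holding=D
step 3 (stack(D, F)): towers=[A; B; C; E; F/D] holding=-

towers=[A; B; C; E; F/D] holding=-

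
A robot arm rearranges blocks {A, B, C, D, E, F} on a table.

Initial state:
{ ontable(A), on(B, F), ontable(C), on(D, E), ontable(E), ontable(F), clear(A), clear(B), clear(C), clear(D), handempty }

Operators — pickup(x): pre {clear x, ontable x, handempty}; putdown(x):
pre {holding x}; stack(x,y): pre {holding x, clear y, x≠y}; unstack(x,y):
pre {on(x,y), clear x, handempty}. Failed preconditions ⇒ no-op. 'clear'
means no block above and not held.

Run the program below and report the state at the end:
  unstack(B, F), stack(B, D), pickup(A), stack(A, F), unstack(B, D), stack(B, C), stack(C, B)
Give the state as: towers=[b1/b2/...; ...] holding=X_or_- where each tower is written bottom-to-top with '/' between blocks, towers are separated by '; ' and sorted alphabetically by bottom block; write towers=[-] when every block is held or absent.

towers=[C/B; E/D; F/A] holding=-

step 1 (unstack(B, F)): towers=[A; C; E/D; F] holding=B
step 2 (stack(B, D)): towers=[A; C; E/D/B; F] holding=-
step 3 (pickup(A)): towers=[C; E/D/B; F] holding=A
step 4 (stack(A, F)): towers=[C; E/D/B; F/A] holding=-
step 5 (unstack(B, D)): towers=[C; E/D; F/A] holding=B
step 6 (stack(B, C)): towers=[C/B; E/D; F/A] holding=-
step 7 (stack(C, B)) [no-op]: towers=[C/B; E/D; F/A] holding=-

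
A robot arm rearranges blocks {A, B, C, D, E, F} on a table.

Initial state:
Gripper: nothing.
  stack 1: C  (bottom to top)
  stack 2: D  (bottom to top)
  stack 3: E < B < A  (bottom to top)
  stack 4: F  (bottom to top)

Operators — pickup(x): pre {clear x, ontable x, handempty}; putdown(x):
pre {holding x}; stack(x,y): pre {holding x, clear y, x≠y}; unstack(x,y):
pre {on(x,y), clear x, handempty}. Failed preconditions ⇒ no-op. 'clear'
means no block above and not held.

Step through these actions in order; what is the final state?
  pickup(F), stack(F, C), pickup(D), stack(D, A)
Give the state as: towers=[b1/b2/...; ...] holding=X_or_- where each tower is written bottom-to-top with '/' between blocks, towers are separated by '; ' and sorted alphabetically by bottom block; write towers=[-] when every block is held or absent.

step 1 (pickup(F)): towers=[C; D; E/B/A] holding=F
step 2 (stack(F, C)): towers=[C/F; D; E/B/A] holding=-
step 3 (pickup(D)): towers=[C/F; E/B/A] holding=D
step 4 (stack(D, A)): towers=[C/F; E/B/A/D] holding=-

towers=[C/F; E/B/A/D] holding=-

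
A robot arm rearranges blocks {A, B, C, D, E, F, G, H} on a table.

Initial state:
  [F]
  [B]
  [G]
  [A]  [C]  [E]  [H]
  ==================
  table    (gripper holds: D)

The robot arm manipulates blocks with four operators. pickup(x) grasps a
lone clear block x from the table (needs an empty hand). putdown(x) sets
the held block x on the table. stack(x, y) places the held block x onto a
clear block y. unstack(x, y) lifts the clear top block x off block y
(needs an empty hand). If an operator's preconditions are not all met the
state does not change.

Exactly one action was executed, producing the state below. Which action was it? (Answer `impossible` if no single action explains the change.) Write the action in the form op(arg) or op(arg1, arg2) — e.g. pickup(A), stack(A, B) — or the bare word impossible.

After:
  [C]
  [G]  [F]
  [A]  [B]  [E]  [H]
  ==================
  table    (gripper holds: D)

target: towers=[A/G/C; B/F; E; H] holding=D
        putdown(D) → towers=[A/G/B/F; C; D; E; H] holding=-
       stack(D, E) → towers=[A/G/B/F; C; E/D; H] holding=-
       stack(D, H) → towers=[A/G/B/F; C; E; H/D] holding=-
       stack(D, F) → towers=[A/G/B/F/D; C; E; H] holding=-
       stack(D, C) → towers=[A/G/B/F; C/D; E; H] holding=-
none of the 5 applicable actions match → impossible

impossible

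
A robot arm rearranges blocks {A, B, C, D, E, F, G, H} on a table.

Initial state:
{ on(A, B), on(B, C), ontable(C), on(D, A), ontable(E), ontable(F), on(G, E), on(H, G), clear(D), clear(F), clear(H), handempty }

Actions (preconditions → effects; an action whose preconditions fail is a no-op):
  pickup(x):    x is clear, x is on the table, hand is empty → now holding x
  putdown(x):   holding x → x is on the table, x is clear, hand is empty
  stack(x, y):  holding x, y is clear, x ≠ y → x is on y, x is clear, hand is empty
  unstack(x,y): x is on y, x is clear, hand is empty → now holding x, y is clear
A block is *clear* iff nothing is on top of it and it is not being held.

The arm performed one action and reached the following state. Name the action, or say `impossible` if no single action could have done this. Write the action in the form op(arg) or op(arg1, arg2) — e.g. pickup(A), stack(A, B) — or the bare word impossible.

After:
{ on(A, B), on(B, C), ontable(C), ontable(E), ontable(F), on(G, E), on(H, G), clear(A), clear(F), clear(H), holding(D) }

target: towers=[C/B/A; E/G/H; F] holding=D
     unstack(H, G) → towers=[C/B/A/D; E/G; F] holding=H
         pickup(F) → towers=[C/B/A/D; E/G/H] holding=F
     unstack(D, A) → towers=[C/B/A; E/G/H; F] holding=D  ← match

unstack(D, A)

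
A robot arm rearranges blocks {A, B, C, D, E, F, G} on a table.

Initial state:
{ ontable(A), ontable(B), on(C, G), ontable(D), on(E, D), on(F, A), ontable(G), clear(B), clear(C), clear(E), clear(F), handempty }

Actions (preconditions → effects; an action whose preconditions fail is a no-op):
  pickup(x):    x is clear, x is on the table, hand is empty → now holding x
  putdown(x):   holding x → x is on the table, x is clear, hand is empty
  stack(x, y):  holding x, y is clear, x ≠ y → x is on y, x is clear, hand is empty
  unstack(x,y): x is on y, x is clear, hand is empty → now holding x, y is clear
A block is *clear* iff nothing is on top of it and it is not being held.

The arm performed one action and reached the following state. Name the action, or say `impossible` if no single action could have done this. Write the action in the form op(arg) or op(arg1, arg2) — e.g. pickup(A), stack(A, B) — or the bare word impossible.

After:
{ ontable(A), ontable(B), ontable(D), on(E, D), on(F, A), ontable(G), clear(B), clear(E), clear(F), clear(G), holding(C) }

unstack(C, G)

target: towers=[A/F; B; D/E; G] holding=C
         pickup(B) → towers=[A/F; D/E; G/C] holding=B
     unstack(F, A) → towers=[A; B; D/E; G/C] holding=F
     unstack(E, D) → towers=[A/F; B; D; G/C] holding=E
     unstack(C, G) → towers=[A/F; B; D/E; G] holding=C  ← match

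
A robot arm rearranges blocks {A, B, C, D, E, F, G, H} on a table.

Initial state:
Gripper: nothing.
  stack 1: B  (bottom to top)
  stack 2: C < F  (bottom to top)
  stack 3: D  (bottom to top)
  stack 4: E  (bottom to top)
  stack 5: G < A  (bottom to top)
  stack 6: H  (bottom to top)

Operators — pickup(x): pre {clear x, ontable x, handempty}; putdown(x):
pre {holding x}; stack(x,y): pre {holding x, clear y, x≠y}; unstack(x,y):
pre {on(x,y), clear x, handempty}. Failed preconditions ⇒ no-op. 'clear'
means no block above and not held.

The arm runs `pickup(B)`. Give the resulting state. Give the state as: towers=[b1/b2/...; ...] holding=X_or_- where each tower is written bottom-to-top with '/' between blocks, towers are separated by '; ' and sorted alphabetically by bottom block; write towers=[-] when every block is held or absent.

before: towers=[B; C/F; D; E; G/A; H] holding=-
pre[pickup(B)]: clear(B) ok, ontable(B) ok, handempty ok
all met → apply pickup(B)
after:  towers=[C/F; D; E; G/A; H] holding=B

towers=[C/F; D; E; G/A; H] holding=B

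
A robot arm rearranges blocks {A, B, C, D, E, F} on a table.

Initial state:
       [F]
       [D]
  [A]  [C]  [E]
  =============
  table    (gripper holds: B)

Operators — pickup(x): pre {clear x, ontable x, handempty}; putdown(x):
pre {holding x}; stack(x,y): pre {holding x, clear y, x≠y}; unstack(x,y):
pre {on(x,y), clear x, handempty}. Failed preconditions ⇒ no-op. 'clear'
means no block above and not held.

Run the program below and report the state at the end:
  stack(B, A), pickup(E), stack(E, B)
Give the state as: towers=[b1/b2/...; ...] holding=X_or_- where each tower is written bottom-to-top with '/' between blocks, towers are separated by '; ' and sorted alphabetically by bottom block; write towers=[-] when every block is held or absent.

step 1 (stack(B, A)): towers=[A/B; C/D/F; E] holding=-
step 2 (pickup(E)): towers=[A/B; C/D/F] holding=E
step 3 (stack(E, B)): towers=[A/B/E; C/D/F] holding=-

towers=[A/B/E; C/D/F] holding=-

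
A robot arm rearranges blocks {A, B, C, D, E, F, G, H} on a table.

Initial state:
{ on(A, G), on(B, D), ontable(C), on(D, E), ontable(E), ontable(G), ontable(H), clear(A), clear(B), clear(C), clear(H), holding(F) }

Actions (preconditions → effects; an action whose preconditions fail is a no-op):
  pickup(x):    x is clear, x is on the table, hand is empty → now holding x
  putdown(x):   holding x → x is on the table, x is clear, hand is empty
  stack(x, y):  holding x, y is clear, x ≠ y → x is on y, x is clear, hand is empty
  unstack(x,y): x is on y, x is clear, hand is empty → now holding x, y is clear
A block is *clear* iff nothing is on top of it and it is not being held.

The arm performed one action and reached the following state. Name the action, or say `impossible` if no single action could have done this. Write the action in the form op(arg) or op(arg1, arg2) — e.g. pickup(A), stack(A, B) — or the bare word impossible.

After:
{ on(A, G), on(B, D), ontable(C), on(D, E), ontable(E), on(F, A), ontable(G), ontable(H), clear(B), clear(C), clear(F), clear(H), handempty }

target: towers=[C; E/D/B; G/A/F; H] holding=-
        putdown(F) → towers=[C; E/D/B; F; G/A; H] holding=-
       stack(F, A) → towers=[C; E/D/B; G/A/F; H] holding=-  ← match
       stack(F, H) → towers=[C; E/D/B; G/A; H/F] holding=-
       stack(F, B) → towers=[C; E/D/B/F; G/A; H] holding=-
       stack(F, C) → towers=[C/F; E/D/B; G/A; H] holding=-

stack(F, A)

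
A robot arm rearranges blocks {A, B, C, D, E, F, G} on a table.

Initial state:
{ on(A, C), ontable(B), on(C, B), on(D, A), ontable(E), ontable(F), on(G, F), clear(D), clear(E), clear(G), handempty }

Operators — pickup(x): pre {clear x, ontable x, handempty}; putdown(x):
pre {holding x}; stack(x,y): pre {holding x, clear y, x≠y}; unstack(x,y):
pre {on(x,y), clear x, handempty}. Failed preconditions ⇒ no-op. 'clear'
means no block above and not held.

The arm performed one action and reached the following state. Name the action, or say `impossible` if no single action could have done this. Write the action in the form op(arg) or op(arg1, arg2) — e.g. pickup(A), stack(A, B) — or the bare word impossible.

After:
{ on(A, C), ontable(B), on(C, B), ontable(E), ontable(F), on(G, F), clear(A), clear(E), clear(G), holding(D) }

unstack(D, A)

target: towers=[B/C/A; E; F/G] holding=D
     unstack(G, F) → towers=[B/C/A/D; E; F] holding=G
     unstack(D, A) → towers=[B/C/A; E; F/G] holding=D  ← match
         pickup(E) → towers=[B/C/A/D; F/G] holding=E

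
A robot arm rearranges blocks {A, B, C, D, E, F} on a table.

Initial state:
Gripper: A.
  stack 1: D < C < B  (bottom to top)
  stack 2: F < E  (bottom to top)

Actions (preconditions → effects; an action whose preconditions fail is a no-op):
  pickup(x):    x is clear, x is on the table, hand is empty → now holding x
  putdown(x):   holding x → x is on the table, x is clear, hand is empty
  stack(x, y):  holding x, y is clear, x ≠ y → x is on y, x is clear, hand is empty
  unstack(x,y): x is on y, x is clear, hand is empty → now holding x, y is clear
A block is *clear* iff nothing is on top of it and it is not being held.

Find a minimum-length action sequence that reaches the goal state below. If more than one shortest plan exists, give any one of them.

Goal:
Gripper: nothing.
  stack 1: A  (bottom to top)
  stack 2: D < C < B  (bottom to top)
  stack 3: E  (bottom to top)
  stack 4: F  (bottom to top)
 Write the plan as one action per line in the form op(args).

step 1 (putdown(A)): towers=[A; D/C/B; F/E] holding=-
step 2 (unstack(E, F)): towers=[A; D/C/B; F] holding=E
step 3 (putdown(E)): towers=[A; D/C/B; E; F] holding=-
goal check: towers=[A; D/C/B; E; F] holding=- — reached (length 3, optimal by BFS)

putdown(A)
unstack(E, F)
putdown(E)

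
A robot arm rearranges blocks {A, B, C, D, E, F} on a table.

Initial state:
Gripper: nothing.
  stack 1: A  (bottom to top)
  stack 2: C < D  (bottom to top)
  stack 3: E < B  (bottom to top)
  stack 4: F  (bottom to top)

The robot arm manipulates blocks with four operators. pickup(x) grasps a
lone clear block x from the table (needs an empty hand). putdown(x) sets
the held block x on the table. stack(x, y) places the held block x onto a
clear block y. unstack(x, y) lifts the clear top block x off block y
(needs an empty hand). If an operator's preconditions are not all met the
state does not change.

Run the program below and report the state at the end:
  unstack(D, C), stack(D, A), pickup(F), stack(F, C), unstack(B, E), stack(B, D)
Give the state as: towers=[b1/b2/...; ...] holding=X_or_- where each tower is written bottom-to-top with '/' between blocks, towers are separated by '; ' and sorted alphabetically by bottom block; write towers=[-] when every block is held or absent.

step 1 (unstack(D, C)): towers=[A; C; E/B; F] holding=D
step 2 (stack(D, A)): towers=[A/D; C; E/B; F] holding=-
step 3 (pickup(F)): towers=[A/D; C; E/B] holding=F
step 4 (stack(F, C)): towers=[A/D; C/F; E/B] holding=-
step 5 (unstack(B, E)): towers=[A/D; C/F; E] holding=B
step 6 (stack(B, D)): towers=[A/D/B; C/F; E] holding=-

towers=[A/D/B; C/F; E] holding=-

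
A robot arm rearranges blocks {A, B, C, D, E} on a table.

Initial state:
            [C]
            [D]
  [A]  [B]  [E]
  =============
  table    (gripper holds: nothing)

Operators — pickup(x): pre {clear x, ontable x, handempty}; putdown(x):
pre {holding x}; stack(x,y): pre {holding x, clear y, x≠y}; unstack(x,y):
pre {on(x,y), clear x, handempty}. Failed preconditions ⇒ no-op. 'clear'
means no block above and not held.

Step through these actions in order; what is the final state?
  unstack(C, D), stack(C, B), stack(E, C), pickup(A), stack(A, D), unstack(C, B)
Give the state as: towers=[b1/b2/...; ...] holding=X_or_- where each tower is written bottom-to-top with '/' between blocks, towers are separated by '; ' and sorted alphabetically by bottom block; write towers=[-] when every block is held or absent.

step 1 (unstack(C, D)): towers=[A; B; E/D] holding=C
step 2 (stack(C, B)): towers=[A; B/C; E/D] holding=-
step 3 (stack(E, C)) [no-op]: towers=[A; B/C; E/D] holding=-
step 4 (pickup(A)): towers=[B/C; E/D] holding=A
step 5 (stack(A, D)): towers=[B/C; E/D/A] holding=-
step 6 (unstack(C, B)): towers=[B; E/D/A] holding=C

towers=[B; E/D/A] holding=C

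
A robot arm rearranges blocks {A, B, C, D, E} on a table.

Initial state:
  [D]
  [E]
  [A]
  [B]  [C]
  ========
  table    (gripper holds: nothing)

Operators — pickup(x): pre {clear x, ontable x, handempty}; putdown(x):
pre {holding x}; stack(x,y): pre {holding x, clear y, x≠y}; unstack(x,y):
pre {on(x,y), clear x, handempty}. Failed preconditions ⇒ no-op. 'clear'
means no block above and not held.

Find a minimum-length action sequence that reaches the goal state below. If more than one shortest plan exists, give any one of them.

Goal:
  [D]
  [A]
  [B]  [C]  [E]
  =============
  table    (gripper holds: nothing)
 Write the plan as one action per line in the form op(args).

unstack(D, E)
putdown(D)
unstack(E, A)
putdown(E)
pickup(D)
stack(D, A)

step 1 (unstack(D, E)): towers=[B/A/E; C] holding=D
step 2 (putdown(D)): towers=[B/A/E; C; D] holding=-
step 3 (unstack(E, A)): towers=[B/A; C; D] holding=E
step 4 (putdown(E)): towers=[B/A; C; D; E] holding=-
step 5 (pickup(D)): towers=[B/A; C; E] holding=D
step 6 (stack(D, A)): towers=[B/A/D; C; E] holding=-
goal check: towers=[B/A/D; C; E] holding=- — reached (length 6, optimal by BFS)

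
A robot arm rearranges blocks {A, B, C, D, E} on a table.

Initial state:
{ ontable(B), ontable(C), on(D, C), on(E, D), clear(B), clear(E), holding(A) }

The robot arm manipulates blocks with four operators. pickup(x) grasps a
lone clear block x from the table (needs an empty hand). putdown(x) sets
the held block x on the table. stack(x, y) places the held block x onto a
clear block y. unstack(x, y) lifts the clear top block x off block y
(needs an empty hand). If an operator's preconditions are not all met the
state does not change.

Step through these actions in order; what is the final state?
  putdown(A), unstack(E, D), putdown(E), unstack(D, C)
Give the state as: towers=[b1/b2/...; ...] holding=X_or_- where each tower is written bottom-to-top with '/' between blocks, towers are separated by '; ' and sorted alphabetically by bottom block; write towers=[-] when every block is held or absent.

towers=[A; B; C; E] holding=D

step 1 (putdown(A)): towers=[A; B; C/D/E] holding=-
step 2 (unstack(E, D)): towers=[A; B; C/D] holding=E
step 3 (putdown(E)): towers=[A; B; C/D; E] holding=-
step 4 (unstack(D, C)): towers=[A; B; C; E] holding=D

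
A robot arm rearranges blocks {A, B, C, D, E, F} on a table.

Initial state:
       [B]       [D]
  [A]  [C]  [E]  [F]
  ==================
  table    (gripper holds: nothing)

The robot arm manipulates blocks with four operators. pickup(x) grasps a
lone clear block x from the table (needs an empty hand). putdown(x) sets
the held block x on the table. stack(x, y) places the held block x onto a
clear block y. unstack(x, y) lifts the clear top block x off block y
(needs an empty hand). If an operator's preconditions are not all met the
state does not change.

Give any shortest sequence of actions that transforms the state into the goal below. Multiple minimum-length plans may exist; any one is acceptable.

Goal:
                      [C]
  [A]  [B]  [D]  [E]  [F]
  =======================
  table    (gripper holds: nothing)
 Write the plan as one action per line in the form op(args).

unstack(B, C)
putdown(B)
unstack(D, F)
putdown(D)
pickup(C)
stack(C, F)

step 1 (unstack(B, C)): towers=[A; C; E; F/D] holding=B
step 2 (putdown(B)): towers=[A; B; C; E; F/D] holding=-
step 3 (unstack(D, F)): towers=[A; B; C; E; F] holding=D
step 4 (putdown(D)): towers=[A; B; C; D; E; F] holding=-
step 5 (pickup(C)): towers=[A; B; D; E; F] holding=C
step 6 (stack(C, F)): towers=[A; B; D; E; F/C] holding=-
goal check: towers=[A; B; D; E; F/C] holding=- — reached (length 6, optimal by BFS)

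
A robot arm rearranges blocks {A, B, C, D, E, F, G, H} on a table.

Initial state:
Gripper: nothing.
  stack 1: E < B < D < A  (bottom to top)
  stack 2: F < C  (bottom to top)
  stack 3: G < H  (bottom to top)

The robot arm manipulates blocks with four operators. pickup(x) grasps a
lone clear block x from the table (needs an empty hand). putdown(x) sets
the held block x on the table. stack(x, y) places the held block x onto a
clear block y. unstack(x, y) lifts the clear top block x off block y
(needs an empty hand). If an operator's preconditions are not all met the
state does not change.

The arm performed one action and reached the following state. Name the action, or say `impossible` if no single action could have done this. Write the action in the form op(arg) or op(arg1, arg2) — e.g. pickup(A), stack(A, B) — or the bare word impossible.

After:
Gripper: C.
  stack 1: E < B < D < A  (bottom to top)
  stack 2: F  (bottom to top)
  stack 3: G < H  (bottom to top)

unstack(C, F)

target: towers=[E/B/D/A; F; G/H] holding=C
     unstack(A, D) → towers=[E/B/D; F/C; G/H] holding=A
     unstack(H, G) → towers=[E/B/D/A; F/C; G] holding=H
     unstack(C, F) → towers=[E/B/D/A; F; G/H] holding=C  ← match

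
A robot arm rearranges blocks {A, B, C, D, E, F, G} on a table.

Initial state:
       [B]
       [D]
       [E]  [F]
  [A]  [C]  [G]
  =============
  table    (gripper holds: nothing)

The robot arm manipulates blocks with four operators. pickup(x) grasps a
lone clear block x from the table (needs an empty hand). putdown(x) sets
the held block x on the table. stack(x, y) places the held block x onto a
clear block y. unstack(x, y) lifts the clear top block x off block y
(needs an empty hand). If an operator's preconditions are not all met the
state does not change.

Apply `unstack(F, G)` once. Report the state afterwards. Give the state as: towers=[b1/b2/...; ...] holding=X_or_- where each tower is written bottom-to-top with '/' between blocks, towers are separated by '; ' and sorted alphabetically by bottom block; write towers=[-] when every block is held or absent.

before: towers=[A; C/E/D/B; G/F] holding=-
pre[unstack(F, G)]: on(F,G) ok, clear(F) ok, handempty ok
all met → apply unstack(F, G)
after:  towers=[A; C/E/D/B; G] holding=F

towers=[A; C/E/D/B; G] holding=F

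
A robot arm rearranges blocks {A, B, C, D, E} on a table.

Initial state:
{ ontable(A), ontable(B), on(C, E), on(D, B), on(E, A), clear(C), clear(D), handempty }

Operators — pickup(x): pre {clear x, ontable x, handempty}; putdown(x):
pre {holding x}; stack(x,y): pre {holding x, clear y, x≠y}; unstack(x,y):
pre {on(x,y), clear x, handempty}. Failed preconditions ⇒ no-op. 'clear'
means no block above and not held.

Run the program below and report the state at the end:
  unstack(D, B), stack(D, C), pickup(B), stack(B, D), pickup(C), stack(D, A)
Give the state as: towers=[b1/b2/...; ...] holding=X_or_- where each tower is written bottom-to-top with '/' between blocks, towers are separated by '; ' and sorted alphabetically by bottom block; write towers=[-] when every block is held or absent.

towers=[A/E/C/D/B] holding=-

step 1 (unstack(D, B)): towers=[A/E/C; B] holding=D
step 2 (stack(D, C)): towers=[A/E/C/D; B] holding=-
step 3 (pickup(B)): towers=[A/E/C/D] holding=B
step 4 (stack(B, D)): towers=[A/E/C/D/B] holding=-
step 5 (pickup(C)) [no-op]: towers=[A/E/C/D/B] holding=-
step 6 (stack(D, A)) [no-op]: towers=[A/E/C/D/B] holding=-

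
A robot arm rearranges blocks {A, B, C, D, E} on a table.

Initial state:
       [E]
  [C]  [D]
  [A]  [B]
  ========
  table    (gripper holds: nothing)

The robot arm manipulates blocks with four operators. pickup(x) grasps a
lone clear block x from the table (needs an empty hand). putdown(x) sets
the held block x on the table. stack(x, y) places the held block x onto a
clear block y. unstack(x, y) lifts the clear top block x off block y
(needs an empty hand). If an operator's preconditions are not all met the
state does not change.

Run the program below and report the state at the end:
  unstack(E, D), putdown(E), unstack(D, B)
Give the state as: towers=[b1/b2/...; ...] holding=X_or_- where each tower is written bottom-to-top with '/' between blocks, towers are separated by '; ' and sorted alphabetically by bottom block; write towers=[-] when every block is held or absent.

step 1 (unstack(E, D)): towers=[A/C; B/D] holding=E
step 2 (putdown(E)): towers=[A/C; B/D; E] holding=-
step 3 (unstack(D, B)): towers=[A/C; B; E] holding=D

towers=[A/C; B; E] holding=D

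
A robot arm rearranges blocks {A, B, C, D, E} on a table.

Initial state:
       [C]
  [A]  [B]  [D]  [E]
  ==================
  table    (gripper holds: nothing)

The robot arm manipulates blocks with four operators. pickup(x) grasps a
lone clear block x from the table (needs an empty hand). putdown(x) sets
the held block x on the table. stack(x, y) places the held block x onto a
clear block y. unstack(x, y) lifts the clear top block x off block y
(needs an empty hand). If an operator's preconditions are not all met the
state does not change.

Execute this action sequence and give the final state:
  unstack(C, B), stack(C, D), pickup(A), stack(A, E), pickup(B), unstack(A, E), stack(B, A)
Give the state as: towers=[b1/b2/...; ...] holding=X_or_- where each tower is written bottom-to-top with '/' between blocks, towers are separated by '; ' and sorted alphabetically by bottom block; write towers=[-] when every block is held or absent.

towers=[D/C; E/A/B] holding=-

step 1 (unstack(C, B)): towers=[A; B; D; E] holding=C
step 2 (stack(C, D)): towers=[A; B; D/C; E] holding=-
step 3 (pickup(A)): towers=[B; D/C; E] holding=A
step 4 (stack(A, E)): towers=[B; D/C; E/A] holding=-
step 5 (pickup(B)): towers=[D/C; E/A] holding=B
step 6 (unstack(A, E)) [no-op]: towers=[D/C; E/A] holding=B
step 7 (stack(B, A)): towers=[D/C; E/A/B] holding=-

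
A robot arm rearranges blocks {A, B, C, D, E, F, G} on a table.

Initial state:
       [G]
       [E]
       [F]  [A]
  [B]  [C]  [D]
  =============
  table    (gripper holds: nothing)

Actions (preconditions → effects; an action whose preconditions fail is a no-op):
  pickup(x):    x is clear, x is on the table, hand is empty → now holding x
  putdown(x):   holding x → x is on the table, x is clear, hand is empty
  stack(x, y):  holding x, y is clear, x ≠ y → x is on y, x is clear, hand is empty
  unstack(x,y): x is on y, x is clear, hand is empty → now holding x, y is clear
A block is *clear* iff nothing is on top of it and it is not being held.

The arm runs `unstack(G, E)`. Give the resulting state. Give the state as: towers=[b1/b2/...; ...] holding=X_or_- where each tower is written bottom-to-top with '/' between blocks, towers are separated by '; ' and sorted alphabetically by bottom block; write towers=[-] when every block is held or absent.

towers=[B; C/F/E; D/A] holding=G

before: towers=[B; C/F/E/G; D/A] holding=-
pre[unstack(G, E)]: on(G,E) ok, clear(G) ok, handempty ok
all met → apply unstack(G, E)
after:  towers=[B; C/F/E; D/A] holding=G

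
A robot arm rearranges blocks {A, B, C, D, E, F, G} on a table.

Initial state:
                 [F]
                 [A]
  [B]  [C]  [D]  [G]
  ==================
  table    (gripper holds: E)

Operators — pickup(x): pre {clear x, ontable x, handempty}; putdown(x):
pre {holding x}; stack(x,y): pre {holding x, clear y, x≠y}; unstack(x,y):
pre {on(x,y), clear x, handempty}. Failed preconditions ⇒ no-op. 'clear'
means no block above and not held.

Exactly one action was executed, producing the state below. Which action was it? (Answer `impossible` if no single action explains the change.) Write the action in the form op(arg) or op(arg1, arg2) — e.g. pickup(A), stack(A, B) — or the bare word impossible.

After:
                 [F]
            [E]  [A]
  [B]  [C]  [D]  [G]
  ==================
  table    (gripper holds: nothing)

target: towers=[B; C; D/E; G/A/F] holding=-
        putdown(E) → towers=[B; C; D; E; G/A/F] holding=-
       stack(E, B) → towers=[B/E; C; D; G/A/F] holding=-
       stack(E, F) → towers=[B; C; D; G/A/F/E] holding=-
       stack(E, D) → towers=[B; C; D/E; G/A/F] holding=-  ← match
       stack(E, C) → towers=[B; C/E; D; G/A/F] holding=-

stack(E, D)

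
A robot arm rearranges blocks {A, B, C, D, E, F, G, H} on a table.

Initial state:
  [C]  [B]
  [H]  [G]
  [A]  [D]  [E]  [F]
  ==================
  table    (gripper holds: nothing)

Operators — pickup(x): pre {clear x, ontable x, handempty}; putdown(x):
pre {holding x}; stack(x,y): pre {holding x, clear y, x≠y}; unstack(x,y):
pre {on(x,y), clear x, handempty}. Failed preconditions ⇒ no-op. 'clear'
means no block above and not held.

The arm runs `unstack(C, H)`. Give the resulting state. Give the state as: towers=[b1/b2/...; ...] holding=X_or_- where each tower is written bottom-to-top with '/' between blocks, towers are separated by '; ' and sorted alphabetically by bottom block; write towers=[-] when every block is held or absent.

before: towers=[A/H/C; D/G/B; E; F] holding=-
pre[unstack(C, H)]: on(C,H) ok, clear(C) ok, handempty ok
all met → apply unstack(C, H)
after:  towers=[A/H; D/G/B; E; F] holding=C

towers=[A/H; D/G/B; E; F] holding=C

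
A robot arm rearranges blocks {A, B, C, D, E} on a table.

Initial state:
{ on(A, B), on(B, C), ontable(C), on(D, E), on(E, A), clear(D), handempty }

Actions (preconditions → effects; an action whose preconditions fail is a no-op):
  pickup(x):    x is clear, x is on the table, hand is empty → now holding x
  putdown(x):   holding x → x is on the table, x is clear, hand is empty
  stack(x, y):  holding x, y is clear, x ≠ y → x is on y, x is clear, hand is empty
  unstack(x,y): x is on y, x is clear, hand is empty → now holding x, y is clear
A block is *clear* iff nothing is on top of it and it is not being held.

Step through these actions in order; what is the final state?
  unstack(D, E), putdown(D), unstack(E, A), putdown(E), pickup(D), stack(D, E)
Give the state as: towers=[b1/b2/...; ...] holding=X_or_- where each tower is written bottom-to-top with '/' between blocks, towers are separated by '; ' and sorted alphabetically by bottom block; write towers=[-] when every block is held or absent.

step 1 (unstack(D, E)): towers=[C/B/A/E] holding=D
step 2 (putdown(D)): towers=[C/B/A/E; D] holding=-
step 3 (unstack(E, A)): towers=[C/B/A; D] holding=E
step 4 (putdown(E)): towers=[C/B/A; D; E] holding=-
step 5 (pickup(D)): towers=[C/B/A; E] holding=D
step 6 (stack(D, E)): towers=[C/B/A; E/D] holding=-

towers=[C/B/A; E/D] holding=-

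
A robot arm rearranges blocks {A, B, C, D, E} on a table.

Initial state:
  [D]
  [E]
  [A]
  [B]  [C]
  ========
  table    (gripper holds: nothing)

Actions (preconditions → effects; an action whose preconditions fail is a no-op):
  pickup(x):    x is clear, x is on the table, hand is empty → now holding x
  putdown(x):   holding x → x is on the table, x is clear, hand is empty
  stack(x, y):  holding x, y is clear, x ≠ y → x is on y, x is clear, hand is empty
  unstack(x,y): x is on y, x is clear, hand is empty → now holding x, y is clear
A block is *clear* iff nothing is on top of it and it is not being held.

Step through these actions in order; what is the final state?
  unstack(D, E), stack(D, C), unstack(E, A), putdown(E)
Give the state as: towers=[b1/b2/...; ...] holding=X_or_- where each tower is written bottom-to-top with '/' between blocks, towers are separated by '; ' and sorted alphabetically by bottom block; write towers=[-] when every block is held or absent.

step 1 (unstack(D, E)): towers=[B/A/E; C] holding=D
step 2 (stack(D, C)): towers=[B/A/E; C/D] holding=-
step 3 (unstack(E, A)): towers=[B/A; C/D] holding=E
step 4 (putdown(E)): towers=[B/A; C/D; E] holding=-

towers=[B/A; C/D; E] holding=-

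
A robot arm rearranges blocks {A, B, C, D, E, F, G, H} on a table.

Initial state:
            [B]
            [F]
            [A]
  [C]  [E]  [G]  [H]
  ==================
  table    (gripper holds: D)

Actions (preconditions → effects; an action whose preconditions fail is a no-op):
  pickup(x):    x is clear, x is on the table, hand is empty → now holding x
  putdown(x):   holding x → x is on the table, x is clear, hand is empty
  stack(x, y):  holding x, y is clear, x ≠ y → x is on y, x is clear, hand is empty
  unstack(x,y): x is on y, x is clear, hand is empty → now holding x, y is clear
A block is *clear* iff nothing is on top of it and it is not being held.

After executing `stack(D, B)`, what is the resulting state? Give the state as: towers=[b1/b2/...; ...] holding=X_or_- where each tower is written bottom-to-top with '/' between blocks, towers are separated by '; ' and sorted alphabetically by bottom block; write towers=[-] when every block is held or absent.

before: towers=[C; E; G/A/F/B; H] holding=D
pre[stack(D, B)]: holding(D) ok, clear(B) ok, D≠B ok
all met → apply stack(D, B)
after:  towers=[C; E; G/A/F/B/D; H] holding=-

towers=[C; E; G/A/F/B/D; H] holding=-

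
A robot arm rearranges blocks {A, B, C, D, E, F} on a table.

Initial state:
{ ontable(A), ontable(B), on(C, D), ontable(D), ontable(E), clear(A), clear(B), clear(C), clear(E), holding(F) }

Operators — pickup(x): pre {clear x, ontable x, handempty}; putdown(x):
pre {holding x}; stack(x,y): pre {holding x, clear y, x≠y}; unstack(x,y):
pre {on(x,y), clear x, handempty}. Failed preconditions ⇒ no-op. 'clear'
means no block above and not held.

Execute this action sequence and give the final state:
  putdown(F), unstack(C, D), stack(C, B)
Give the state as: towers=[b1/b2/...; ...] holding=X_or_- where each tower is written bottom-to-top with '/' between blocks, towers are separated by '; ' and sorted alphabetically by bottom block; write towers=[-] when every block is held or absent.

towers=[A; B/C; D; E; F] holding=-

step 1 (putdown(F)): towers=[A; B; D/C; E; F] holding=-
step 2 (unstack(C, D)): towers=[A; B; D; E; F] holding=C
step 3 (stack(C, B)): towers=[A; B/C; D; E; F] holding=-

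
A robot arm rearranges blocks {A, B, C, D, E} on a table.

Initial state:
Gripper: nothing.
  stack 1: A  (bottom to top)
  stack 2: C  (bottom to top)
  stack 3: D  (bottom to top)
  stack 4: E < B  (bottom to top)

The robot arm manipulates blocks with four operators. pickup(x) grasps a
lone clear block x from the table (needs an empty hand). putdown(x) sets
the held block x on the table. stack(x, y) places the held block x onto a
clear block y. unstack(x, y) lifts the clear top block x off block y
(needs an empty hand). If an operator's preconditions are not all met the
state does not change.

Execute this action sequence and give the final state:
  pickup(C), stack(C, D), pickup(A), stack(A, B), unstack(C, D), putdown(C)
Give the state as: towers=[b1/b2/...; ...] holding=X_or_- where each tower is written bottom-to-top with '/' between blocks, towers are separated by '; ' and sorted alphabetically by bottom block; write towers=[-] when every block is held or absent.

towers=[C; D; E/B/A] holding=-

step 1 (pickup(C)): towers=[A; D; E/B] holding=C
step 2 (stack(C, D)): towers=[A; D/C; E/B] holding=-
step 3 (pickup(A)): towers=[D/C; E/B] holding=A
step 4 (stack(A, B)): towers=[D/C; E/B/A] holding=-
step 5 (unstack(C, D)): towers=[D; E/B/A] holding=C
step 6 (putdown(C)): towers=[C; D; E/B/A] holding=-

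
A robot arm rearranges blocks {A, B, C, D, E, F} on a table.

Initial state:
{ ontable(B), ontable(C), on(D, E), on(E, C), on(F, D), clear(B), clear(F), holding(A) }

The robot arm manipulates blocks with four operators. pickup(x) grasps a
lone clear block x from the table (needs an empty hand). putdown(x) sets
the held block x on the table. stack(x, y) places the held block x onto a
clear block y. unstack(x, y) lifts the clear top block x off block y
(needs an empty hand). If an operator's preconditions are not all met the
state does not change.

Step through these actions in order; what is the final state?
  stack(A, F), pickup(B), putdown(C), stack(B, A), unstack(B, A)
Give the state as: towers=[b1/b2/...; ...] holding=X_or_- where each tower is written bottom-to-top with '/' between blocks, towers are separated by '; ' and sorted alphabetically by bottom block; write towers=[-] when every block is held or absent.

towers=[C/E/D/F/A] holding=B

step 1 (stack(A, F)): towers=[B; C/E/D/F/A] holding=-
step 2 (pickup(B)): towers=[C/E/D/F/A] holding=B
step 3 (putdown(C)) [no-op]: towers=[C/E/D/F/A] holding=B
step 4 (stack(B, A)): towers=[C/E/D/F/A/B] holding=-
step 5 (unstack(B, A)): towers=[C/E/D/F/A] holding=B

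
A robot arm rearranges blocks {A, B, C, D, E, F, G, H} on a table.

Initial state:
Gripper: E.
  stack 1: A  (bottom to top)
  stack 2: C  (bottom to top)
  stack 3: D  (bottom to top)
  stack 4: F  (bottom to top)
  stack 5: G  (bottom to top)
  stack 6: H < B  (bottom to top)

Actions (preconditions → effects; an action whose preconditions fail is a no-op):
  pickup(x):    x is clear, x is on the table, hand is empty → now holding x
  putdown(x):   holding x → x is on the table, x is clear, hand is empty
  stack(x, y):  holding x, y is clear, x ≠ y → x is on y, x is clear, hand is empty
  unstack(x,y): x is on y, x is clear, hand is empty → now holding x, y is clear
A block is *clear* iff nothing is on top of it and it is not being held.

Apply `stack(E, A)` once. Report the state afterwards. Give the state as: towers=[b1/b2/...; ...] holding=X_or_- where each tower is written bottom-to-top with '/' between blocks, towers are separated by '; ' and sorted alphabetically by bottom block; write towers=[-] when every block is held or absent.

towers=[A/E; C; D; F; G; H/B] holding=-

before: towers=[A; C; D; F; G; H/B] holding=E
pre[stack(E, A)]: holding(E) yes, clear(A) yes, E≠A yes
all met → apply stack(E, A)
after:  towers=[A/E; C; D; F; G; H/B] holding=-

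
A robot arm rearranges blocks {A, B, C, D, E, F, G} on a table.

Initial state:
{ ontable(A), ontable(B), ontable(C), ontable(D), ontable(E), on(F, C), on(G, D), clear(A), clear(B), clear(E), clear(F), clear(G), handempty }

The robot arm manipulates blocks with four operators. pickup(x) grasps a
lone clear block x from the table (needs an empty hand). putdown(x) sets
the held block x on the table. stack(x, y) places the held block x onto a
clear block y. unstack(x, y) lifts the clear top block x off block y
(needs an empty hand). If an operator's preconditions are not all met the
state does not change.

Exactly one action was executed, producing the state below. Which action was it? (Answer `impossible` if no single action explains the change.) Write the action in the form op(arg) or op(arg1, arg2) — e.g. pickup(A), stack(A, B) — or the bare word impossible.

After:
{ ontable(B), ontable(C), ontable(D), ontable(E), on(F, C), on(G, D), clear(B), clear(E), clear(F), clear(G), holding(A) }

pickup(A)

target: towers=[B; C/F; D/G; E] holding=A
         pickup(B) → towers=[A; C/F; D/G; E] holding=B
     unstack(F, C) → towers=[A; B; C; D/G; E] holding=F
     unstack(G, D) → towers=[A; B; C/F; D; E] holding=G
         pickup(A) → towers=[B; C/F; D/G; E] holding=A  ← match
         pickup(E) → towers=[A; B; C/F; D/G] holding=E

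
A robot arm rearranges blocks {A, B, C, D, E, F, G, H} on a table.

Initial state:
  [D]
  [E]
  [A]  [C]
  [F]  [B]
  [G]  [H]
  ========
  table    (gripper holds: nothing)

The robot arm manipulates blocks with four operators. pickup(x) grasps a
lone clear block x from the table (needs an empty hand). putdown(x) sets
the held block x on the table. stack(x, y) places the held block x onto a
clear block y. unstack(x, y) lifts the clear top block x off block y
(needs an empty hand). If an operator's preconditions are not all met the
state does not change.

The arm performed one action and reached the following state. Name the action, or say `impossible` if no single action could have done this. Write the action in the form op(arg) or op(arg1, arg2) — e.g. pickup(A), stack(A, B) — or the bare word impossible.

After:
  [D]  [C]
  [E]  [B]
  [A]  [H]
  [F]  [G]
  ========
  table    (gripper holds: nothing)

impossible

target: towers=[F/A/E/D; G/H/B/C] holding=-
     unstack(D, E) → towers=[G/F/A/E; H/B/C] holding=D
     unstack(C, B) → towers=[G/F/A/E/D; H/B] holding=C
none of the 2 applicable actions match → impossible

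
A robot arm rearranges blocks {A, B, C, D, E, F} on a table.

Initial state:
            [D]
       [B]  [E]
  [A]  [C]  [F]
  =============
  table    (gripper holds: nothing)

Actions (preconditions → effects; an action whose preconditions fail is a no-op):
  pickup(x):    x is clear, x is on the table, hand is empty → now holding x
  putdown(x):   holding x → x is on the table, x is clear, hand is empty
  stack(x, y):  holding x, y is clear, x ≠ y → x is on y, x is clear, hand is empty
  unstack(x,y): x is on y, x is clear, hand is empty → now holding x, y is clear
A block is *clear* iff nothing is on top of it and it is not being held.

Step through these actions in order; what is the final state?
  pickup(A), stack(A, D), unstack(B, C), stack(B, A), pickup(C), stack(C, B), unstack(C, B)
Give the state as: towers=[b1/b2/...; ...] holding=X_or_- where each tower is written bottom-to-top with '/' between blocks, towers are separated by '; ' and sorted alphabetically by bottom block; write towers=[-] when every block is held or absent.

towers=[F/E/D/A/B] holding=C

step 1 (pickup(A)): towers=[C/B; F/E/D] holding=A
step 2 (stack(A, D)): towers=[C/B; F/E/D/A] holding=-
step 3 (unstack(B, C)): towers=[C; F/E/D/A] holding=B
step 4 (stack(B, A)): towers=[C; F/E/D/A/B] holding=-
step 5 (pickup(C)): towers=[F/E/D/A/B] holding=C
step 6 (stack(C, B)): towers=[F/E/D/A/B/C] holding=-
step 7 (unstack(C, B)): towers=[F/E/D/A/B] holding=C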